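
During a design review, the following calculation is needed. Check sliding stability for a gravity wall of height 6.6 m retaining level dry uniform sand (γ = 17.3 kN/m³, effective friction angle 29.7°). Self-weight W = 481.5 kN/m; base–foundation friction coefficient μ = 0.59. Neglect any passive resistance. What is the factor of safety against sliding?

2.23

K_a = tan²(45° − 29.7°/2) = 0.3374.
P_a = ½K_aγH² = 0.5×0.3374×17.3×6.6² = 127.1 kN/m, acting at H/3 = 2.200 m above the base.
FS_sliding = μW / P_a = 0.59×481.5 / 127.1 = 2.235.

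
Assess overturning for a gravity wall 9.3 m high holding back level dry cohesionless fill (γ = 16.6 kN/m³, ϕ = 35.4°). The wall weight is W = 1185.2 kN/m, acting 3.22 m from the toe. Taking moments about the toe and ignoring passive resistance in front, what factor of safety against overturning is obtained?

6.44

K_a = tan²(45° − 35.4°/2) = 0.2664.
P_a = ½K_aγH² = 0.5×0.2664×16.6×9.3² = 191.2 kN/m, acting at H/3 = 3.100 m above the base.
Overturning moment M_o = P_a × H/3 = 191.2 × 3.100 = 592.8.
Resisting moment M_r = W × 3.22 = 1185.2 × 3.22 = 3816.
FS_overturning = M_r/M_o = 3816/592.8 = 6.437.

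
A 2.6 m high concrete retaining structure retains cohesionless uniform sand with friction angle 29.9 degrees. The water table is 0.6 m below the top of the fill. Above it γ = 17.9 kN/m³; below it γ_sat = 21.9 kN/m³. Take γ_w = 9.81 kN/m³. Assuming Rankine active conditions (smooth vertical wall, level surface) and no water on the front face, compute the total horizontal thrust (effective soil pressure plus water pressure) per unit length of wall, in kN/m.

K_a = tan²(45° − φ/2) = 0.3347.
γ' = 21.9 − 9.81 = 12.09 kN/m³. Depth below WT = 2.0 m.
σ'_h at WT = K_a γ d_w = 3.594 kPa; at base = 3.594 + K_a γ' × 2.0 = 11.69 kPa.
P₁ (0–0.6 m) = ½×3.594×0.6 = 1.078. P₂ (0.6–2.6 m) = ½(3.594+11.69)×2.0 = 15.28.
P_w = ½ γ_w h₂² = 0.5×9.81×2.0² = 19.62. Total = 1.078+15.28+19.62 = 35.98 kN/m.

36.0 kN/m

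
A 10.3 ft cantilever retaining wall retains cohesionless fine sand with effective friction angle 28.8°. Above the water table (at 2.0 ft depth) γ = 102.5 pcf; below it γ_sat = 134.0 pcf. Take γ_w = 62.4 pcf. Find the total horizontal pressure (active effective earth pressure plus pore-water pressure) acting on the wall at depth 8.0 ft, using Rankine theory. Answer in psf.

K_a = (1 − sin φ)/(1 + sin φ) = 0.3498.
γ' = 134.0 − 62.4 = 71.60 pcf.
Effective vertical stress at 8.0 ft: σ'_v = 102.5×2.0 + 71.60×6.00 = 634.6 psf.
σ'_h = K_a σ'_v = 0.3498 × 634.6 = 222.0 psf; u = γ_w × 6.00 = 374.4 psf.
Total σ_h = 222.0 + 374.4 = 596.4 psf.

596 psf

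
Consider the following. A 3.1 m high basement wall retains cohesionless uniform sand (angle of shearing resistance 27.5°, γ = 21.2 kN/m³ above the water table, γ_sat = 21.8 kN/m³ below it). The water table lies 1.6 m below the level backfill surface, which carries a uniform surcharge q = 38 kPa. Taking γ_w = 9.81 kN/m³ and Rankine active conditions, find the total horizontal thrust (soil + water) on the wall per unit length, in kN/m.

88.1 kN/m

K_a = tan²(45° − φ/2) = 0.3682.
γ' = 21.8 − 9.81 = 11.99 kN/m³. h₂ = H − d_w = 1.5 m.
σ'_h: at surface K_a·q = 13.99; at WT K_a(q+γd_w) = 26.48; at base K_a(q+γd_w+γ'h₂) = 33.11 kPa.
P₁ = ½(13.99+26.48)×1.6 = 32.38; P₂ = ½(26.48+33.11)×1.5 = 44.69; P_w = ½γ_w h₂² = 11.04.
Total = 32.38+44.69+11.04 = 88.11 kN/m.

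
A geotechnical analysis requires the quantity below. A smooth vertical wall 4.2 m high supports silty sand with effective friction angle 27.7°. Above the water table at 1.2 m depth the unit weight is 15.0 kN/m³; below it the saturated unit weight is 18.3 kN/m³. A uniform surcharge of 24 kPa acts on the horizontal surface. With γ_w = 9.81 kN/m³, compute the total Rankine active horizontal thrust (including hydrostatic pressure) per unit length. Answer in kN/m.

K_a = tan²(45° − φ/2) = 0.3653.
γ' = 18.3 − 9.81 = 8.490 kN/m³. h₂ = H − d_w = 3.0 m.
σ'_h: at surface K_a·q = 8.768; at WT K_a(q+γd_w) = 15.34; at base K_a(q+γd_w+γ'h₂) = 24.65 kPa.
P₁ = ½(8.768+15.34)×1.2 = 14.47; P₂ = ½(15.34+24.65)×3.0 = 59.99; P_w = ½γ_w h₂² = 44.14.
Total = 14.47+59.99+44.14 = 118.6 kN/m.

119 kN/m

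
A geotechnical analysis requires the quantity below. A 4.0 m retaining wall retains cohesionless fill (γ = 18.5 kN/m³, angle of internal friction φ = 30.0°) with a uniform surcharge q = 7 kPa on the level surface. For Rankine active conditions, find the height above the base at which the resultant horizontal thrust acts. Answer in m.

K_a = 0.3333.
Triangular part P₁ = ½K_aγH² = 49.33 at H/3 = 1.333 m; rectangular part P₂ = K_a q H = 9.333 at H/2 = 2.000 m.
ȳ = (P₁·1.333 + P₂·2.000)/(P₁+P₂) = 1.439 m.

1.44 m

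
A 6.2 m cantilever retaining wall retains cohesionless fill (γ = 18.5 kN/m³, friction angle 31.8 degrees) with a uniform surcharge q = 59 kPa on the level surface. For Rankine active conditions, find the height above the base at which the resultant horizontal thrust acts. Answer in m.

2.59 m

K_a = 0.3098.
Triangular part P₁ = ½K_aγH² = 110.2 at H/3 = 2.067 m; rectangular part P₂ = K_a q H = 113.3 at H/2 = 3.100 m.
ȳ = (P₁·2.067 + P₂·3.100)/(P₁+P₂) = 2.591 m.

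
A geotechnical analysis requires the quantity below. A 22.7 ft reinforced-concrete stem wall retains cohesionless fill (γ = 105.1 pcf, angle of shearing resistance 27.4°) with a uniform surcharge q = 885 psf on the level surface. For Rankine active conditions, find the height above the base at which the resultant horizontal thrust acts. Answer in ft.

9.18 ft

K_a = 0.3697.
Triangular part P₁ = ½K_aγH² = 10010 at H/3 = 7.567 ft; rectangular part P₂ = K_a q H = 7427 at H/2 = 11.35 ft.
ȳ = (P₁·7.567 + P₂·11.35)/(P₁+P₂) = 9.178 ft.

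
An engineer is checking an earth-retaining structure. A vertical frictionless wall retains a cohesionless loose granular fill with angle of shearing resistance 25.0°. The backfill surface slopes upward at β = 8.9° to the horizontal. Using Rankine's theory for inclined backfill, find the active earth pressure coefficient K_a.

0.425

K_a = cos β · (cos β − √(cos²β − cos²φ)) / (cos β + √(cos²β − cos²φ)).
cos β = 0.9880, cos φ = 0.9063, √(cos²β − cos²φ) = 0.3933.
K_a = 0.9880 × (0.9880 − 0.3933)/(0.9880 + 0.3933) = 0.4254.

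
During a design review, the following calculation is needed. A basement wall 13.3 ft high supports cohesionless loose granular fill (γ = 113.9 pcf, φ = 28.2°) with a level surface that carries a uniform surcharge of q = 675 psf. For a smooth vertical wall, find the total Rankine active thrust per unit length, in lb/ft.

6820 lb/ft

K_a = tan²(45° − φ/2) = 0.3582.
Soil triangle: ½ K_a γ H² = 0.5×0.3582×113.9×13.3² = 3608 lb/ft.
Surcharge rectangle: K_a q H = 0.3582×675×13.3 = 3216 lb/ft.
Total = 3608 + 3216 = 6824 lb/ft.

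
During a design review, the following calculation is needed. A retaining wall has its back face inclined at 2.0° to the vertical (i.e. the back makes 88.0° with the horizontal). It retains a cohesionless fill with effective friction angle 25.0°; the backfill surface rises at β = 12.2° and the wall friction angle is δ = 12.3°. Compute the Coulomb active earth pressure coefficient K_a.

K_a = sin²(α+φ) / [sin²α · sin(α−δ) · (1 + √{sin(φ+δ)sin(φ−β) / (sin(α−δ)sin(α+β))})²].
With α = 88.0°, φ = 25.0°, δ = 12.3°, β = 12.2°: K_a = 0.4629.

0.463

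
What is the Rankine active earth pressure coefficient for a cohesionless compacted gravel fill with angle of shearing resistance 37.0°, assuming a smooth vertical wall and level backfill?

K_a = (1 − sin φ)/(1 + sin φ) = (1 − sin 37.0°)/(1 + sin 37.0°) = 0.2486.

0.249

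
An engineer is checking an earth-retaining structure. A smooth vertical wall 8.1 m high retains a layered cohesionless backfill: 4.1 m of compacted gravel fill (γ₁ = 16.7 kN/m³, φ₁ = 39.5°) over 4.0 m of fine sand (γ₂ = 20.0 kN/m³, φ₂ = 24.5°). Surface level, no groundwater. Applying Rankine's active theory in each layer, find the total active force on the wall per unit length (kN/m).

211 kN/m

K_a1 = tan²(45°−39.5°/2) = 0.2224; K_a2 = tan²(45°−24.5°/2) = 0.4137.
Layer 1: σ at base = K_a1 γ₁ h₁ = 15.23 kPa; P₁ = ½×15.23×4.1 = 31.22.
Layer 2: σ_v at top = γ₁h₁ = 68.47; σ_h top = K_a2×68.47 = 28.33; σ_h base = K_a2×(68.47+20.0×4.0) = 61.43.
P₂ = ½(28.33+61.43)×4.0 = 179.5. Total P_a = 31.22+179.5 = 210.7 kN/m.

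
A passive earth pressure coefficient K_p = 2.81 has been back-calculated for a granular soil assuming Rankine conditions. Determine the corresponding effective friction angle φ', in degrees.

28.4°

K_p = (1+sin φ)/(1−sin φ) ⇒ sin φ = (K_p − 1)/(K_p + 1) = 0.4751.
φ = arcsin(0.4751) = 28.36°.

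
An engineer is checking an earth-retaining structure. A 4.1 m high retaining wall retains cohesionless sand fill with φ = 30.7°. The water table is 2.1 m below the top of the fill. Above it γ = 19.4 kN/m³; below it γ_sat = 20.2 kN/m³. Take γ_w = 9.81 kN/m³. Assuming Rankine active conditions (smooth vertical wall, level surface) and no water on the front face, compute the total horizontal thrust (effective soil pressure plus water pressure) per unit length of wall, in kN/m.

66.6 kN/m

K_a = tan²(45° − φ/2) = 0.3240.
γ' = 20.2 − 9.81 = 10.39 kN/m³. Depth below WT = 2.0 m.
σ'_h at WT = K_a γ d_w = 13.20 kPa; at base = 13.20 + K_a γ' × 2.0 = 19.93 kPa.
P₁ (0–2.1 m) = ½×13.20×2.1 = 13.86. P₂ (2.1–4.1 m) = ½(13.20+19.93)×2.0 = 33.14.
P_w = ½ γ_w h₂² = 0.5×9.81×2.0² = 19.62. Total = 13.86+33.14+19.62 = 66.62 kN/m.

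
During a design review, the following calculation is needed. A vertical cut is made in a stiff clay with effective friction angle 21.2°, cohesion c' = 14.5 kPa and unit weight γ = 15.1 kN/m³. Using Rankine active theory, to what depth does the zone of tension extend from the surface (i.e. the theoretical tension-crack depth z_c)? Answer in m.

K_a = tan²(45° − 21.2°/2) = 0.4688; √K_a = 0.6847.
The active pressure is zero where K_a γ z = 2c√K_a, so z_c = 2c/(γ√K_a) = 2×14.5/(15.1×0.6847) = 2.805 m.

2.80 m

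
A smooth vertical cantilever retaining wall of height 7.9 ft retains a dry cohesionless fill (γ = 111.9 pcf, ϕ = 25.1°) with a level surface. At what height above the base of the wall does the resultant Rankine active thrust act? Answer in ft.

2.63 ft

K_a = 0.4043.
The pressure distribution is triangular, so the resultant acts at H/3 above the base = 7.9/3 = 2.633 ft.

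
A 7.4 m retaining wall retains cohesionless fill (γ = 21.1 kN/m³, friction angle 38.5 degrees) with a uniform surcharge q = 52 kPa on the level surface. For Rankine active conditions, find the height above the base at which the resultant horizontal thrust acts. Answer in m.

2.96 m

K_a = 0.2327.
Triangular part P₁ = ½K_aγH² = 134.4 at H/3 = 2.467 m; rectangular part P₂ = K_a q H = 89.53 at H/2 = 3.700 m.
ȳ = (P₁·2.467 + P₂·3.700)/(P₁+P₂) = 2.960 m.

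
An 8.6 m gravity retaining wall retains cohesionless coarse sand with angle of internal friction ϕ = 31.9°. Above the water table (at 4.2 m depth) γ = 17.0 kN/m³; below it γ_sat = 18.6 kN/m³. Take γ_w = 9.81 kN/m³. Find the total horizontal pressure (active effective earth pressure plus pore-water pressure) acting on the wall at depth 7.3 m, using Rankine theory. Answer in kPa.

60.8 kPa

K_a = (1 − sin φ)/(1 + sin φ) = 0.3085.
γ' = 18.6 − 9.81 = 8.790 kN/m³.
Effective vertical stress at 7.3 m: σ'_v = 17.0×4.2 + 8.790×3.10 = 98.65 kPa.
σ'_h = K_a σ'_v = 0.3085 × 98.65 = 30.44 kPa; u = γ_w × 3.10 = 30.41 kPa.
Total σ_h = 30.44 + 30.41 = 60.85 kPa.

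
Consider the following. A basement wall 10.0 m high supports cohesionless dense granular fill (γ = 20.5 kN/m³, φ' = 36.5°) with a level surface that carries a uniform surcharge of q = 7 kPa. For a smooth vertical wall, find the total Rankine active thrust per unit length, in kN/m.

278 kN/m

K_a = tan²(45° − φ/2) = 0.2541.
Soil triangle: ½ K_a γ H² = 0.5×0.2541×20.5×10.0² = 260.4 kN/m.
Surcharge rectangle: K_a q H = 0.2541×7×10.0 = 17.78 kN/m.
Total = 260.4 + 17.78 = 278.2 kN/m.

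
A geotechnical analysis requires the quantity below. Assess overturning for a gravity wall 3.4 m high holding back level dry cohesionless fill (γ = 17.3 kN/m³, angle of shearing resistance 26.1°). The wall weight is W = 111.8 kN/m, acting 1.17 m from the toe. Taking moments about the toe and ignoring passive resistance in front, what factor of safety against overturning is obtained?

K_a = tan²(45° − 26.1°/2) = 0.3889.
P_a = ½K_aγH² = 0.5×0.3889×17.3×3.4² = 38.89 kN/m, acting at H/3 = 1.133 m above the base.
Overturning moment M_o = P_a × H/3 = 38.89 × 1.133 = 44.08.
Resisting moment M_r = W × 1.17 = 111.8 × 1.17 = 130.8.
FS_overturning = M_r/M_o = 130.8/44.08 = 2.968.

2.97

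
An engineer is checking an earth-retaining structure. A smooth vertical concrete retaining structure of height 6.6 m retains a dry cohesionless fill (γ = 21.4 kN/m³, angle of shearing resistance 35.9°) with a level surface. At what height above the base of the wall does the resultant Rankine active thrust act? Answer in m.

2.20 m

K_a = 0.2607.
The pressure distribution is triangular, so the resultant acts at H/3 above the base = 6.6/3 = 2.200 m.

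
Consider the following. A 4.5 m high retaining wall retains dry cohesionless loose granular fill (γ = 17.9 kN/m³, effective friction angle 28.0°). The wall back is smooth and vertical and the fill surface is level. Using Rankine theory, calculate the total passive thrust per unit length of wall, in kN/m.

502 kN/m

K_p = tan²(45° + φ/2) = 2.770.
P_p = ½ K_p γ H² = 0.5 × 2.770 × 17.9 × 4.5² = 502.0 kN/m.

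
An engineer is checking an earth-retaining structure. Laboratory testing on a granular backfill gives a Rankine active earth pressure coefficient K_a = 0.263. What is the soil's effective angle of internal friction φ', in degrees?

K_a = tan²(45° − φ/2) ⇒ 45° − φ/2 = arctan(√0.263) = 27.15°.
φ = 2(45° − 27.15°) = 35.70°.

35.7°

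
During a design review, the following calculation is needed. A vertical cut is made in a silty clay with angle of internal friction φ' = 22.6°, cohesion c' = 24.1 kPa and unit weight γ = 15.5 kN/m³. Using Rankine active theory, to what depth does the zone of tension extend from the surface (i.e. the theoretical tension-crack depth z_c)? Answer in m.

4.66 m

K_a = tan²(45° − 22.6°/2) = 0.4448; √K_a = 0.6669.
The active pressure is zero where K_a γ z = 2c√K_a, so z_c = 2c/(γ√K_a) = 2×24.1/(15.5×0.6669) = 4.663 m.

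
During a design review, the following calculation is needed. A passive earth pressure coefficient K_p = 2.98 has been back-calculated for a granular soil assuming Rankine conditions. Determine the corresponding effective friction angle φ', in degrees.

K_p = (1+sin φ)/(1−sin φ) ⇒ sin φ = (K_p − 1)/(K_p + 1) = 0.4975.
φ = arcsin(0.4975) = 29.83°.

29.8°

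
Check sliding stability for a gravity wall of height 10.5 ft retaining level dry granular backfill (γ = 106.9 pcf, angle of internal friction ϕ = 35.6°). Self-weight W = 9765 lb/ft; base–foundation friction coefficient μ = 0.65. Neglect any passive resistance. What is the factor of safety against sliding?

4.08

K_a = tan²(45° − 35.6°/2) = 0.2641.
P_a = ½K_aγH² = 0.5×0.2641×106.9×10.5² = 1556 lb/ft, acting at H/3 = 3.500 ft above the base.
FS_sliding = μW / P_a = 0.65×9765 / 1556 = 4.078.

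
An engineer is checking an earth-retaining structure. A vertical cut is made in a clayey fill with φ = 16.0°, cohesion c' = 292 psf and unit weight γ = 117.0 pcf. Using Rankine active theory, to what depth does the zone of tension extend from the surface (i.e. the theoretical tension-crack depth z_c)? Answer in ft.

6.62 ft

K_a = tan²(45° − 16.0°/2) = 0.5678; √K_a = 0.7536.
The active pressure is zero where K_a γ z = 2c√K_a, so z_c = 2c/(γ√K_a) = 2×292/(117.0×0.7536) = 6.624 ft.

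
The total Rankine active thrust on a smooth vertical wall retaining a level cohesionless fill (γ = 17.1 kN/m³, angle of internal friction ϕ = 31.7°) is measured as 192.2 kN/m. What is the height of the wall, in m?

8.50 m

K_a = 0.3111. P_a = ½ K_a γ H² ⇒ H = √(2P_a/(K_a γ)).
H = √(2×192.2/(0.3111×17.1)) = 8.501 m.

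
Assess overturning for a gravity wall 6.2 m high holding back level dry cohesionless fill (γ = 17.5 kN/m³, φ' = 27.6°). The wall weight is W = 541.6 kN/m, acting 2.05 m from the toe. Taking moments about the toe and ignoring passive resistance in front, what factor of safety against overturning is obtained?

4.35

K_a = tan²(45° − 27.6°/2) = 0.3668.
P_a = ½K_aγH² = 0.5×0.3668×17.5×6.2² = 123.4 kN/m, acting at H/3 = 2.067 m above the base.
Overturning moment M_o = P_a × H/3 = 123.4 × 2.067 = 255.0.
Resisting moment M_r = W × 2.05 = 541.6 × 2.05 = 1110.
FS_overturning = M_r/M_o = 1110/255.0 = 4.355.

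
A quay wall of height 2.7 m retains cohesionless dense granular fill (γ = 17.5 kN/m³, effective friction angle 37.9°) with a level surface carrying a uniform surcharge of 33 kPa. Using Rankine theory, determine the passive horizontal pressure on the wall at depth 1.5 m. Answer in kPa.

K_p = (1 + sin φ)/(1 − sin φ) = 4.185.
σ_v = γz + q = 17.5 × 1.5 + 33 = 59.25 kPa.
σ_h = K_p σ_v = 4.185 × 59.25 = 248.0 kPa.

248 kPa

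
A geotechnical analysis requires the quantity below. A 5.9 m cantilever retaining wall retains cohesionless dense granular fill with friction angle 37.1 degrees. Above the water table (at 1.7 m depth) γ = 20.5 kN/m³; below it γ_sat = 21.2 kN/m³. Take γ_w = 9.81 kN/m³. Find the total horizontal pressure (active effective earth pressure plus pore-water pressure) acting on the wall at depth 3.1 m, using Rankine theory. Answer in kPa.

26.3 kPa

K_a = (1 − sin φ)/(1 + sin φ) = 0.2475.
γ' = 21.2 − 9.81 = 11.39 kN/m³.
Effective vertical stress at 3.1 m: σ'_v = 20.5×1.7 + 11.39×1.40 = 50.80 kPa.
σ'_h = K_a σ'_v = 0.2475 × 50.80 = 12.57 kPa; u = γ_w × 1.40 = 13.73 kPa.
Total σ_h = 12.57 + 13.73 = 26.31 kPa.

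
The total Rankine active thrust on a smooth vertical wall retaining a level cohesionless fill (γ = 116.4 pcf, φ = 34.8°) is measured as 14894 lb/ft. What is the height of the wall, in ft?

30.6 ft

K_a = 0.2733. P_a = ½ K_a γ H² ⇒ H = √(2P_a/(K_a γ)).
H = √(2×14894/(0.2733×116.4)) = 30.60 ft.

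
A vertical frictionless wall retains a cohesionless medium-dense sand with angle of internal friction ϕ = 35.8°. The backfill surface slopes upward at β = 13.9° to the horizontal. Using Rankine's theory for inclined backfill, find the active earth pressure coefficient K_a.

0.282

K_a = cos β · (cos β − √(cos²β − cos²φ)) / (cos β + √(cos²β − cos²φ)).
cos β = 0.9707, cos φ = 0.8111, √(cos²β − cos²φ) = 0.5334.
K_a = 0.9707 × (0.9707 − 0.5334)/(0.9707 + 0.5334) = 0.2823.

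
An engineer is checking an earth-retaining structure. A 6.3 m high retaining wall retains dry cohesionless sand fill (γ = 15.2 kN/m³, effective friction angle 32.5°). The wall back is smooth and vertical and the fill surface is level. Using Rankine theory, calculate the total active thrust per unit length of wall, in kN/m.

90.8 kN/m

K_a = tan²(45° − φ/2) = 0.3010.
P_a = ½ K_a γ H² = 0.5 × 0.3010 × 15.2 × 6.3² = 90.79 kN/m.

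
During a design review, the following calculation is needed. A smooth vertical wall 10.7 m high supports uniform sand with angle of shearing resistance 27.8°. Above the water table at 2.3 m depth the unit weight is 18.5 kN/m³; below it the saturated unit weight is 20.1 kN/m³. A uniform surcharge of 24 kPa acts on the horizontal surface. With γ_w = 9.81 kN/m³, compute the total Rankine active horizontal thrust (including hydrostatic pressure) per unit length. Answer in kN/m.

720 kN/m

K_a = tan²(45° − φ/2) = 0.3639.
γ' = 20.1 − 9.81 = 10.29 kN/m³. h₂ = H − d_w = 8.4 m.
σ'_h: at surface K_a·q = 8.734; at WT K_a(q+γd_w) = 24.22; at base K_a(q+γd_w+γ'h₂) = 55.67 kPa.
P₁ = ½(8.734+24.22)×2.3 = 37.89; P₂ = ½(24.22+55.67)×8.4 = 335.5; P_w = ½γ_w h₂² = 346.1.
Total = 37.89+335.5+346.1 = 719.5 kN/m.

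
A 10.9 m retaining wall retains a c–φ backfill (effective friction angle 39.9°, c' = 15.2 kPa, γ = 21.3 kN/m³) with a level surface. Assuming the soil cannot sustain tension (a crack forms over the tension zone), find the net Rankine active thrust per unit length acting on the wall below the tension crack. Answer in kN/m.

143 kN/m

K_a = 0.2184; √K_a = 0.4674.
Tension-crack depth z_c = 2c/(γ√K_a) = 2×15.2/(21.3×0.4674) = 3.054 m.
σ_a at base = K_a γ H − 2c√K_a = 0.2184×21.3×10.9 − 2×15.2×0.4674 = 36.51 kPa.
P_a = ½ × 36.51 × (H − z_c) = 0.5×36.51×7.846 = 143.2 kN/m.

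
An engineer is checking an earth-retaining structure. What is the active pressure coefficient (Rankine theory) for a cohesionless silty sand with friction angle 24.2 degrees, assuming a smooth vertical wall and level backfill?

0.419

K_a = (1 − sin φ)/(1 + sin φ) = (1 − sin 24.2°)/(1 + sin 24.2°) = 0.4185.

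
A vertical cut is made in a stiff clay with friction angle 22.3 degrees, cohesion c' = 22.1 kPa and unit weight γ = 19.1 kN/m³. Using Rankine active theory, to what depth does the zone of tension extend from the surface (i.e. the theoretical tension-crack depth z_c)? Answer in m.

K_a = tan²(45° − 22.3°/2) = 0.4498; √K_a = 0.6707.
The active pressure is zero where K_a γ z = 2c√K_a, so z_c = 2c/(γ√K_a) = 2×22.1/(19.1×0.6707) = 3.450 m.

3.45 m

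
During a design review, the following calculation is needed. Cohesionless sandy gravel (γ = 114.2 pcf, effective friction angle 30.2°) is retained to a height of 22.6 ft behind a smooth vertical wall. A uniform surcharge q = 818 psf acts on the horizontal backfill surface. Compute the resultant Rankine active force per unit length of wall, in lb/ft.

15800 lb/ft

K_a = tan²(45° − φ/2) = 0.3307.
Soil triangle: ½ K_a γ H² = 0.5×0.3307×114.2×22.6² = 9643 lb/ft.
Surcharge rectangle: K_a q H = 0.3307×818×22.6 = 6113 lb/ft.
Total = 9643 + 6113 = 15760 lb/ft.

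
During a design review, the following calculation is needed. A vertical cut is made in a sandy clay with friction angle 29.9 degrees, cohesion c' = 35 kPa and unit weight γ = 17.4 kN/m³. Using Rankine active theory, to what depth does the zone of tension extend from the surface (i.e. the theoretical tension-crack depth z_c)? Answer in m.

6.95 m

K_a = tan²(45° − 29.9°/2) = 0.3347; √K_a = 0.5785.
The active pressure is zero where K_a γ z = 2c√K_a, so z_c = 2c/(γ√K_a) = 2×35/(17.4×0.5785) = 6.954 m.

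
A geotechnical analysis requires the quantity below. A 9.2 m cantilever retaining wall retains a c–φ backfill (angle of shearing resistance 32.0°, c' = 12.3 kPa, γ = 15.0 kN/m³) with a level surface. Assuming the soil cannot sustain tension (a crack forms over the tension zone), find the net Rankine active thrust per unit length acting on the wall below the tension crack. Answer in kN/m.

89.8 kN/m

K_a = 0.3073; √K_a = 0.5543.
Tension-crack depth z_c = 2c/(γ√K_a) = 2×12.3/(15.0×0.5543) = 2.959 m.
σ_a at base = K_a γ H − 2c√K_a = 0.3073×15.0×9.2 − 2×12.3×0.5543 = 28.77 kPa.
P_a = ½ × 28.77 × (H − z_c) = 0.5×28.77×6.241 = 89.77 kN/m.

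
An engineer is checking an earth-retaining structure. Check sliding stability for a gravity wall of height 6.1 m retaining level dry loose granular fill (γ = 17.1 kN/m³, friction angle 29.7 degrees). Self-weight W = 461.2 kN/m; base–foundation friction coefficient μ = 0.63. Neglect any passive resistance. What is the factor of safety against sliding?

K_a = tan²(45° − 29.7°/2) = 0.3374.
P_a = ½K_aγH² = 0.5×0.3374×17.1×6.1² = 107.3 kN/m, acting at H/3 = 2.033 m above the base.
FS_sliding = μW / P_a = 0.63×461.2 / 107.3 = 2.707.

2.71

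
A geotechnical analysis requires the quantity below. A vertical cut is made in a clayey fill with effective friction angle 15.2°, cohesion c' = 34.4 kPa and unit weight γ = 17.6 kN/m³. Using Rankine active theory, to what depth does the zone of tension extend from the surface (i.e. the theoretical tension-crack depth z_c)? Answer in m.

K_a = tan²(45° − 15.2°/2) = 0.5845; √K_a = 0.7646.
The active pressure is zero where K_a γ z = 2c√K_a, so z_c = 2c/(γ√K_a) = 2×34.4/(17.6×0.7646) = 5.113 m.

5.11 m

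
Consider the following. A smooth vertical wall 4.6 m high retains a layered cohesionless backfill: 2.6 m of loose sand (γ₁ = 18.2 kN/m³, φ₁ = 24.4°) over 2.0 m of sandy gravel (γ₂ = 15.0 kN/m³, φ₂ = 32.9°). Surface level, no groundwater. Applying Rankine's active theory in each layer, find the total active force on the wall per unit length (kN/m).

62.4 kN/m

K_a1 = tan²(45°−24.4°/2) = 0.4153; K_a2 = tan²(45°−32.9°/2) = 0.2960.
Layer 1: σ at base = K_a1 γ₁ h₁ = 19.65 kPa; P₁ = ½×19.65×2.6 = 25.55.
Layer 2: σ_v at top = γ₁h₁ = 47.32; σ_h top = K_a2×47.32 = 14.01; σ_h base = K_a2×(47.32+15.0×2.0) = 22.89.
P₂ = ½(14.01+22.89)×2.0 = 36.90. Total P_a = 25.55+36.90 = 62.45 kN/m.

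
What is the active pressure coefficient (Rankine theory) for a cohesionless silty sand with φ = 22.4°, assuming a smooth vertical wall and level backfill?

K_a = (1 − sin φ)/(1 + sin φ) = (1 − sin 22.4°)/(1 + sin 22.4°) = 0.4482.

0.448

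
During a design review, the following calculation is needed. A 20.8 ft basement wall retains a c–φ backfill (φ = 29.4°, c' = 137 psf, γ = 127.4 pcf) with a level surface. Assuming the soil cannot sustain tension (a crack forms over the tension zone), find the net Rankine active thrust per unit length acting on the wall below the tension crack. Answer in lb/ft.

K_a = 0.3415; √K_a = 0.5844.
Tension-crack depth z_c = 2c/(γ√K_a) = 2×137/(127.4×0.5844) = 3.680 ft.
σ_a at base = K_a γ H − 2c√K_a = 0.3415×127.4×20.8 − 2×137×0.5844 = 744.8 psf.
P_a = ½ × 744.8 × (H − z_c) = 0.5×744.8×17.12 = 6375 lb/ft.

6370 lb/ft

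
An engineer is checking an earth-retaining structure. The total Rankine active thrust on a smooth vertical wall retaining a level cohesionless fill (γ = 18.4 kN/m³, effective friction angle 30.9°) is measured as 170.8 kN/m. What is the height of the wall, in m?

7.60 m

K_a = 0.3214. P_a = ½ K_a γ H² ⇒ H = √(2P_a/(K_a γ)).
H = √(2×170.8/(0.3214×18.4)) = 7.600 m.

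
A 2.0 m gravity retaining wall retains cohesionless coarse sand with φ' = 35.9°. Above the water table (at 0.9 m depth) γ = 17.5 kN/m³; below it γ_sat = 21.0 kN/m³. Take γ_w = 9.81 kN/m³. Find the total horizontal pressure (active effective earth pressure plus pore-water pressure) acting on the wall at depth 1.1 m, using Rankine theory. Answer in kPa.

K_a = (1 − sin φ)/(1 + sin φ) = 0.2607.
γ' = 21.0 − 9.81 = 11.19 kN/m³.
Effective vertical stress at 1.1 m: σ'_v = 17.5×0.9 + 11.19×0.200 = 17.99 kPa.
σ'_h = K_a σ'_v = 0.2607 × 17.99 = 4.690 kPa; u = γ_w × 0.200 = 1.962 kPa.
Total σ_h = 4.690 + 1.962 = 6.652 kPa.

6.65 kPa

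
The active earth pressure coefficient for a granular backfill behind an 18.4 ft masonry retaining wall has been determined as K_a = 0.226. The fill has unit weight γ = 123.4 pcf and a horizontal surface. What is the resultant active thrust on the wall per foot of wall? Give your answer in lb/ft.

4720 lb/ft

P = ½ K_a γ H² = 0.5 × 0.226 × 123.4 × 18.4² = 4721 lb/ft.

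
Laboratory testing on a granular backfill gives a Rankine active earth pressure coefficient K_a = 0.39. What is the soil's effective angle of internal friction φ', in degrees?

K_a = tan²(45° − φ/2) ⇒ 45° − φ/2 = arctan(√0.39) = 31.98°.
φ = 2(45° − 31.98°) = 26.03°.

26.0°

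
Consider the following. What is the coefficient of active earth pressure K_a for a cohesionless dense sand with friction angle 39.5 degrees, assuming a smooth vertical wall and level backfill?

K_a = tan²(45° − φ/2) = tan²(25.25°) = 0.2224.

0.222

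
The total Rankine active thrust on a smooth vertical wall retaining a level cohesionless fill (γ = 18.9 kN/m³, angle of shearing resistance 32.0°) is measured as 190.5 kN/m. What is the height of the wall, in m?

K_a = 0.3073. P_a = ½ K_a γ H² ⇒ H = √(2P_a/(K_a γ)).
H = √(2×190.5/(0.3073×18.9)) = 8.100 m.

8.10 m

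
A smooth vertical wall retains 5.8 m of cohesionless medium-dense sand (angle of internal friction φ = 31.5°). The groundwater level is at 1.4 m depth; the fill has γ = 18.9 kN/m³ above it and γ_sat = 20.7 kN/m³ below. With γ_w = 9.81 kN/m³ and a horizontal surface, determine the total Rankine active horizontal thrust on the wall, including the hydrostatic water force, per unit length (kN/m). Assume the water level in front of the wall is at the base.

K_a = tan²(45° − φ/2) = 0.3136.
γ' = 20.7 − 9.81 = 10.89 kN/m³. Depth below WT = 4.4 m.
σ'_h at WT = K_a γ d_w = 8.299 kPa; at base = 8.299 + K_a γ' × 4.4 = 23.33 kPa.
P₁ (0–1.4 m) = ½×8.299×1.4 = 5.809. P₂ (1.4–5.8 m) = ½(8.299+23.33)×4.4 = 69.58.
P_w = ½ γ_w h₂² = 0.5×9.81×4.4² = 94.96. Total = 5.809+69.58+94.96 = 170.3 kN/m.

170 kN/m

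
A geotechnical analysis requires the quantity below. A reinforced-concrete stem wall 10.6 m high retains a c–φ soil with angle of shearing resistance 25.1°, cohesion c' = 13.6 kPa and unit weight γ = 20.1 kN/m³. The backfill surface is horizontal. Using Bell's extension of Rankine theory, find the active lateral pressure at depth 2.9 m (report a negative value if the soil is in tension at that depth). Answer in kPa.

K_a = (1 − sin φ)/(1 + sin φ) = 0.4043.
σ_a = K_a γ z − 2c√K_a = 0.4043×20.1×2.9 − 2×13.6×0.6358 = 6.272 kPa.

6.27 kPa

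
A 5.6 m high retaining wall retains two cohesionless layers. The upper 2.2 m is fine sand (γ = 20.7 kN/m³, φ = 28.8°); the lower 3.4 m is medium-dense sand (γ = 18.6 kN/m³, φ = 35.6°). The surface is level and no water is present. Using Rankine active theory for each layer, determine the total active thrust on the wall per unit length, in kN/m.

86.8 kN/m

K_a1 = tan²(45°−28.8°/2) = 0.3498; K_a2 = tan²(45°−35.6°/2) = 0.2641.
Layer 1: σ at base = K_a1 γ₁ h₁ = 15.93 kPa; P₁ = ½×15.93×2.2 = 17.52.
Layer 2: σ_v at top = γ₁h₁ = 45.54; σ_h top = K_a2×45.54 = 12.03; σ_h base = K_a2×(45.54+18.6×3.4) = 28.73.
P₂ = ½(12.03+28.73)×3.4 = 69.29. Total P_a = 17.52+69.29 = 86.81 kN/m.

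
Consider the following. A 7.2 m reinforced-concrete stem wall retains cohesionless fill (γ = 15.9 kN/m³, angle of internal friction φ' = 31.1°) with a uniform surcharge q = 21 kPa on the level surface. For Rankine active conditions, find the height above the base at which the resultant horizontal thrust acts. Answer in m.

K_a = 0.3188.
Triangular part P₁ = ½K_aγH² = 131.4 at H/3 = 2.400 m; rectangular part P₂ = K_a q H = 48.20 at H/2 = 3.600 m.
ȳ = (P₁·2.400 + P₂·3.600)/(P₁+P₂) = 2.722 m.

2.72 m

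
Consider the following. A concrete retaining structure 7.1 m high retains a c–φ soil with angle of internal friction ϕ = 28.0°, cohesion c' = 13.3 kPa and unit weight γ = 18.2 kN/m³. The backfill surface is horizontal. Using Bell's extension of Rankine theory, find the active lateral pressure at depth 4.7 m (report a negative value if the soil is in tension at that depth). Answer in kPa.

K_a = (1 − sin φ)/(1 + sin φ) = 0.3610.
σ_a = K_a γ z − 2c√K_a = 0.3610×18.2×4.7 − 2×13.3×0.6009 = 14.90 kPa.

14.9 kPa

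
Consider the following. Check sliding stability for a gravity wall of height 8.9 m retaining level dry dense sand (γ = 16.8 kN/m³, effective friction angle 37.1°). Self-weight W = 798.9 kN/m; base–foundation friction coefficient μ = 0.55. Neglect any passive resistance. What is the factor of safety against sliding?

K_a = tan²(45° − 37.1°/2) = 0.2475.
P_a = ½K_aγH² = 0.5×0.2475×16.8×8.9² = 164.7 kN/m, acting at H/3 = 2.967 m above the base.
FS_sliding = μW / P_a = 0.55×798.9 / 164.7 = 2.668.

2.67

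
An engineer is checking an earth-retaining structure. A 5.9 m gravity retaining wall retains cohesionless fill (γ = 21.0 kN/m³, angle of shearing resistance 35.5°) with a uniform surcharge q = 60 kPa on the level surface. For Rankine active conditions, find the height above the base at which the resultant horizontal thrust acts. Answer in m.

2.45 m

K_a = 0.2653.
Triangular part P₁ = ½K_aγH² = 96.95 at H/3 = 1.967 m; rectangular part P₂ = K_a q H = 93.90 at H/2 = 2.950 m.
ȳ = (P₁·1.967 + P₂·2.950)/(P₁+P₂) = 2.450 m.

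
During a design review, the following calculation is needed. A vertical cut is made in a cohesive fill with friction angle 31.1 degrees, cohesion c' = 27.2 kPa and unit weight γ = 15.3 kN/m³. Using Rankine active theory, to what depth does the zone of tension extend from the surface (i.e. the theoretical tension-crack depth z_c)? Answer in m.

6.30 m

K_a = tan²(45° − 31.1°/2) = 0.3188; √K_a = 0.5646.
The active pressure is zero where K_a γ z = 2c√K_a, so z_c = 2c/(γ√K_a) = 2×27.2/(15.3×0.5646) = 6.297 m.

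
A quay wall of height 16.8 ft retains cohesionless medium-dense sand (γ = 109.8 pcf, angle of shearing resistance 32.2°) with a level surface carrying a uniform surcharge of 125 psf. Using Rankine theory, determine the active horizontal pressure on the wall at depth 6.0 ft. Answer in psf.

239 psf

K_a = (1 − sin φ)/(1 + sin φ) = 0.3047.
σ_v = γz + q = 109.8 × 6.0 + 125 = 783.8 psf.
σ_h = K_a σ_v = 0.3047 × 783.8 = 238.9 psf.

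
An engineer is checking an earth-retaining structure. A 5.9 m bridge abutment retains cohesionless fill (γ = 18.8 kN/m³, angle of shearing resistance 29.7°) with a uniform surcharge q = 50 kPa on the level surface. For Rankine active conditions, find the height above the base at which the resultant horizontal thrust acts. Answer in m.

2.43 m

K_a = 0.3374.
Triangular part P₁ = ½K_aγH² = 110.4 at H/3 = 1.967 m; rectangular part P₂ = K_a q H = 99.53 at H/2 = 2.950 m.
ȳ = (P₁·1.967 + P₂·2.950)/(P₁+P₂) = 2.433 m.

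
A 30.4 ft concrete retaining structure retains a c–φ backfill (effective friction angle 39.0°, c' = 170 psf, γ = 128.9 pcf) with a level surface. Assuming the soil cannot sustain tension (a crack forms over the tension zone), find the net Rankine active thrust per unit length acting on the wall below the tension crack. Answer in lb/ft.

K_a = 0.2275; √K_a = 0.4770.
Tension-crack depth z_c = 2c/(γ√K_a) = 2×170/(128.9×0.4770) = 5.530 ft.
σ_a at base = K_a γ H − 2c√K_a = 0.2275×128.9×30.4 − 2×170×0.4770 = 729.3 psf.
P_a = ½ × 729.3 × (H − z_c) = 0.5×729.3×24.87 = 9069 lb/ft.

9070 lb/ft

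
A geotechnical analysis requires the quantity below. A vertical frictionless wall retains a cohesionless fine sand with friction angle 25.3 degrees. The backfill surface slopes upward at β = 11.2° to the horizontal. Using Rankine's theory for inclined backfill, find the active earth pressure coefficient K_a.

0.432

K_a = cos β · (cos β − √(cos²β − cos²φ)) / (cos β + √(cos²β − cos²φ)).
cos β = 0.9810, cos φ = 0.9041, √(cos²β − cos²φ) = 0.3807.
K_a = 0.9810 × (0.9810 − 0.3807)/(0.9810 + 0.3807) = 0.4325.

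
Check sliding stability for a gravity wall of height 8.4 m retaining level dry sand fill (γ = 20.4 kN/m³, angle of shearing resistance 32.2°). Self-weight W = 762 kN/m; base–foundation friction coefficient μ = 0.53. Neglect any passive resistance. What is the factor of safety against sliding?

K_a = tan²(45° − 32.2°/2) = 0.3047.
P_a = ½K_aγH² = 0.5×0.3047×20.4×8.4² = 219.3 kN/m, acting at H/3 = 2.800 m above the base.
FS_sliding = μW / P_a = 0.53×762 / 219.3 = 1.841.

1.84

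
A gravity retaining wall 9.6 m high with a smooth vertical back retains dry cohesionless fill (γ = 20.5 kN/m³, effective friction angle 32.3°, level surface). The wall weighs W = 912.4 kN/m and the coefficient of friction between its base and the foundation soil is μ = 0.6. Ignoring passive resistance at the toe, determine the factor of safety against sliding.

K_a = tan²(45° − 32.3°/2) = 0.3035.
P_a = ½K_aγH² = 0.5×0.3035×20.5×9.6² = 286.7 kN/m, acting at H/3 = 3.200 m above the base.
FS_sliding = μW / P_a = 0.6×912.4 / 286.7 = 1.910.

1.91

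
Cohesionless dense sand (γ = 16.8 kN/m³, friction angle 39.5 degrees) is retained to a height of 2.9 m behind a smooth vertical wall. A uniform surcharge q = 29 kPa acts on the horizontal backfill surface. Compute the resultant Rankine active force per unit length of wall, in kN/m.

34.4 kN/m

K_a = tan²(45° − φ/2) = 0.2224.
Soil triangle: ½ K_a γ H² = 0.5×0.2224×16.8×2.9² = 15.71 kN/m.
Surcharge rectangle: K_a q H = 0.2224×29×2.9 = 18.71 kN/m.
Total = 15.71 + 18.71 = 34.42 kN/m.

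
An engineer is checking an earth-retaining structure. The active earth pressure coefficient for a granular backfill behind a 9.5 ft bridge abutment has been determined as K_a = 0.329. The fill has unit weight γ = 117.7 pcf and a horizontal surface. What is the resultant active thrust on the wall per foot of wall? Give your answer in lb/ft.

1750 lb/ft

P = ½ K_a γ H² = 0.5 × 0.329 × 117.7 × 9.5² = 1747 lb/ft.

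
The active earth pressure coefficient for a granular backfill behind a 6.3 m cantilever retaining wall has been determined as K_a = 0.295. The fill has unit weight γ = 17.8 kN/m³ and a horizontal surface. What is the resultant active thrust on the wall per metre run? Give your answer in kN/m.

P = ½ K_a γ H² = 0.5 × 0.295 × 17.8 × 6.3² = 104.2 kN/m.

104 kN/m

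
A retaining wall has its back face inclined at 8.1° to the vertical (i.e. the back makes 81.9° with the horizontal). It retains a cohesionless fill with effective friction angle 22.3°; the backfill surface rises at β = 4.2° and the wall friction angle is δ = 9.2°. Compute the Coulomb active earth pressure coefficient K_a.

0.503

K_a = sin²(α+φ) / [sin²α · sin(α−δ) · (1 + √{sin(φ+δ)sin(φ−β) / (sin(α−δ)sin(α+β))})²].
With α = 81.9°, φ = 22.3°, δ = 9.2°, β = 4.2°: K_a = 0.5031.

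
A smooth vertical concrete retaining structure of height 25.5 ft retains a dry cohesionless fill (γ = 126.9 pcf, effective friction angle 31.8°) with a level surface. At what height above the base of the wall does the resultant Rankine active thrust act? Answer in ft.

8.50 ft

K_a = 0.3098.
The pressure distribution is triangular, so the resultant acts at H/3 above the base = 25.5/3 = 8.500 ft.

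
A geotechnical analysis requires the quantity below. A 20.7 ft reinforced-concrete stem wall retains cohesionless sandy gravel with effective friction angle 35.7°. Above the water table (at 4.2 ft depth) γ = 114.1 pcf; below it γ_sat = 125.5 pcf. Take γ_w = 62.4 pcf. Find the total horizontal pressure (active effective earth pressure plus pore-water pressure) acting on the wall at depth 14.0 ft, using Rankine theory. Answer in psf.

K_a = (1 − sin φ)/(1 + sin φ) = 0.2630.
γ' = 125.5 − 62.4 = 63.10 pcf.
Effective vertical stress at 14.0 ft: σ'_v = 114.1×4.2 + 63.10×9.80 = 1098 psf.
σ'_h = K_a σ'_v = 0.2630 × 1098 = 288.7 psf; u = γ_w × 9.80 = 611.5 psf.
Total σ_h = 288.7 + 611.5 = 900.2 psf.

900 psf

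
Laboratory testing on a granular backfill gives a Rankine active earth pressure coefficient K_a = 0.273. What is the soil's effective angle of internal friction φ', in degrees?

K_a = tan²(45° − φ/2) ⇒ 45° − φ/2 = arctan(√0.273) = 27.59°.
φ = 2(45° − 27.59°) = 34.83°.

34.8°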